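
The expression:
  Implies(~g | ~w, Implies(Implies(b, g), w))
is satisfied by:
  {w: True, b: True, g: False}
  {w: True, b: False, g: False}
  {w: True, g: True, b: True}
  {w: True, g: True, b: False}
  {b: True, g: False, w: False}


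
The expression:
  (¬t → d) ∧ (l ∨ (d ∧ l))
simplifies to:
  l ∧ (d ∨ t)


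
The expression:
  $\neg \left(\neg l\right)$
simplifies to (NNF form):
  $l$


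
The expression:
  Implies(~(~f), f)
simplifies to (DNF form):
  True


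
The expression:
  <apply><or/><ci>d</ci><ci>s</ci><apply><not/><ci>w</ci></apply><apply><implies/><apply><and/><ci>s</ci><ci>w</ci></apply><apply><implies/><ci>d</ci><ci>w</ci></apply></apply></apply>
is always true.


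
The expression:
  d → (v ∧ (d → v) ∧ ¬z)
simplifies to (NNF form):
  (v ∧ ¬z) ∨ ¬d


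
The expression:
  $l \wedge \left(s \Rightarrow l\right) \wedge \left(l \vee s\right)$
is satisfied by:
  {l: True}


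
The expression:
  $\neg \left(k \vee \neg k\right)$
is never true.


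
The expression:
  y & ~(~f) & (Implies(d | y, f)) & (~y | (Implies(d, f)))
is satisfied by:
  {f: True, y: True}


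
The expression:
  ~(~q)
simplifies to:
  q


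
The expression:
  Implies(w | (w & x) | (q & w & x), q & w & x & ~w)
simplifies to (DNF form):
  ~w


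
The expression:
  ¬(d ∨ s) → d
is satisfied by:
  {d: True, s: True}
  {d: True, s: False}
  {s: True, d: False}


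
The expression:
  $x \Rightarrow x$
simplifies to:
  $\text{True}$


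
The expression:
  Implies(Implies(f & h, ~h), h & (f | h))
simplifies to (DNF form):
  h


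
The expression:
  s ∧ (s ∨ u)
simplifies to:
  s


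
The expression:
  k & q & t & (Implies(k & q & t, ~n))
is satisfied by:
  {t: True, q: True, k: True, n: False}


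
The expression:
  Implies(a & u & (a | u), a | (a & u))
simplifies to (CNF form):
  True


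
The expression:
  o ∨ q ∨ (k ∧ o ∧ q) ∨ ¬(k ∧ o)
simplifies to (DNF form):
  True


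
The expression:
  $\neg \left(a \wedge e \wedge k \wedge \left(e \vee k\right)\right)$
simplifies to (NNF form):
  $\neg a \vee \neg e \vee \neg k$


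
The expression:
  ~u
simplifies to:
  ~u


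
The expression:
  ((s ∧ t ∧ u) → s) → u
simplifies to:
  u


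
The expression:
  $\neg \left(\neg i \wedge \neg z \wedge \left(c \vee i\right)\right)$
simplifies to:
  $i \vee z \vee \neg c$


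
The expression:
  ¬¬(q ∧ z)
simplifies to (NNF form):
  q ∧ z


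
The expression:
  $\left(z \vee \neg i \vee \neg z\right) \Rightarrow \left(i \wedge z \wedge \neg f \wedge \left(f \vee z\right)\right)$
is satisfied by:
  {z: True, i: True, f: False}


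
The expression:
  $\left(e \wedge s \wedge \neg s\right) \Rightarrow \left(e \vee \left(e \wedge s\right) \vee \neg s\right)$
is always true.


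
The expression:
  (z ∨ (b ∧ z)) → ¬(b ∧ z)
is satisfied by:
  {z: False, b: False}
  {b: True, z: False}
  {z: True, b: False}


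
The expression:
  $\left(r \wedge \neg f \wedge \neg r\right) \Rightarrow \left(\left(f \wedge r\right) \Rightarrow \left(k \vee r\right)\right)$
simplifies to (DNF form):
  $\text{True}$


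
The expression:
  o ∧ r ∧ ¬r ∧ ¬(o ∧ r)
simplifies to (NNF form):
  False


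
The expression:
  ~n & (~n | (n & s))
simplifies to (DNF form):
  ~n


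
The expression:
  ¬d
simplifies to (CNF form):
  ¬d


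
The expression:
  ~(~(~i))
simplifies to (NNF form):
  ~i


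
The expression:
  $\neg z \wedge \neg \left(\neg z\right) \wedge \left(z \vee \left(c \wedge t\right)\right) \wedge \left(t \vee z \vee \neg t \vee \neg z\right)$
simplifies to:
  $\text{False}$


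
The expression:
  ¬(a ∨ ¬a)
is never true.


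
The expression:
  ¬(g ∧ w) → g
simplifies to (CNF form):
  g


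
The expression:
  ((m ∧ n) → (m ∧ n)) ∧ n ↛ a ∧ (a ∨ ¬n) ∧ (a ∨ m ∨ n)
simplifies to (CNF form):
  False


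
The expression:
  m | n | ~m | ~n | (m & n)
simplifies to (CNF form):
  True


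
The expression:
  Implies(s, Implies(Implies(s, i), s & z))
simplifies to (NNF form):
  z | ~i | ~s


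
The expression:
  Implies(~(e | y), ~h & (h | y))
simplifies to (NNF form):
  e | y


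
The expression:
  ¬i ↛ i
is always true.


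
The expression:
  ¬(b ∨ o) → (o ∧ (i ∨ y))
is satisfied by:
  {b: True, o: True}
  {b: True, o: False}
  {o: True, b: False}


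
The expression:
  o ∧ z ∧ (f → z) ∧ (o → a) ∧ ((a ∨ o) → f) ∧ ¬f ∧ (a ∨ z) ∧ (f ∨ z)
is never true.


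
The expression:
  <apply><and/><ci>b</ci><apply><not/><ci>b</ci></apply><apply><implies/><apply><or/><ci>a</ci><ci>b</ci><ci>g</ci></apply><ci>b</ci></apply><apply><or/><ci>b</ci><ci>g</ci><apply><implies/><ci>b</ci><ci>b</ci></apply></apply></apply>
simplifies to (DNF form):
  <false/>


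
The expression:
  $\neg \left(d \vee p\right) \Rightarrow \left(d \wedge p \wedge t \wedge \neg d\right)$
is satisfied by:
  {d: True, p: True}
  {d: True, p: False}
  {p: True, d: False}


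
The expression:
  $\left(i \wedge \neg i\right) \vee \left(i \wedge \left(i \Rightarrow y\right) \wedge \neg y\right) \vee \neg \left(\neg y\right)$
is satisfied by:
  {y: True}


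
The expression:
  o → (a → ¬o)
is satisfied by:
  {o: False, a: False}
  {a: True, o: False}
  {o: True, a: False}


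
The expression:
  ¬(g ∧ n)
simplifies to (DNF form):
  ¬g ∨ ¬n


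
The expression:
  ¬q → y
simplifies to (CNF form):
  q ∨ y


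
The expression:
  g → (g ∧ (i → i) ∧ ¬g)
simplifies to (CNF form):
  ¬g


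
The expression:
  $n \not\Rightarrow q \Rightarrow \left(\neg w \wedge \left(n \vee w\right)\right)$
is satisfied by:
  {q: True, w: False, n: False}
  {w: False, n: False, q: False}
  {n: True, q: True, w: False}
  {n: True, w: False, q: False}
  {q: True, w: True, n: False}
  {w: True, q: False, n: False}
  {n: True, w: True, q: True}


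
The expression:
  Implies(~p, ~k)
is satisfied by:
  {p: True, k: False}
  {k: False, p: False}
  {k: True, p: True}


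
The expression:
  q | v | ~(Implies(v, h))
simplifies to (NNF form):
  q | v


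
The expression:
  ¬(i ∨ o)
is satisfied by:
  {i: False, o: False}


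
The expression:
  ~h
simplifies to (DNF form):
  ~h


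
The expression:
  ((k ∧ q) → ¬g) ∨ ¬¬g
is always true.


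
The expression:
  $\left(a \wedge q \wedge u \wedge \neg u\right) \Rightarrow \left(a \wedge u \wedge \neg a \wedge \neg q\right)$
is always true.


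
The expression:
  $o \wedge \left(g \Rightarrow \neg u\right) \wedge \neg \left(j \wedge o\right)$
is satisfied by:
  {o: True, g: False, j: False, u: False}
  {u: True, o: True, g: False, j: False}
  {g: True, o: True, u: False, j: False}


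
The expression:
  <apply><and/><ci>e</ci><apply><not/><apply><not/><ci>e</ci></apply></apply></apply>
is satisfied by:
  {e: True}


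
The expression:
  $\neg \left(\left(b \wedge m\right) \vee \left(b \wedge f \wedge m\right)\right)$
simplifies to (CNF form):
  $\neg b \vee \neg m$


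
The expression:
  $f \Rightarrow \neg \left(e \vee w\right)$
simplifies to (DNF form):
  $\left(\neg e \wedge \neg w\right) \vee \neg f$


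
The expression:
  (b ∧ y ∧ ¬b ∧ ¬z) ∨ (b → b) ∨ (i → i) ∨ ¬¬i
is always true.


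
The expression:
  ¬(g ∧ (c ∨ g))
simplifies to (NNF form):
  ¬g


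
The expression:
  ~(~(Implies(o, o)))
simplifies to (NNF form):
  True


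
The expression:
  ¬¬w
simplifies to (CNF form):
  w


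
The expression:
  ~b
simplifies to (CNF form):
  ~b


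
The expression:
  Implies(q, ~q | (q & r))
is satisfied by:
  {r: True, q: False}
  {q: False, r: False}
  {q: True, r: True}


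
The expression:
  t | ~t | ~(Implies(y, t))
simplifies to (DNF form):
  True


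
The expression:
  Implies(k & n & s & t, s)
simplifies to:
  True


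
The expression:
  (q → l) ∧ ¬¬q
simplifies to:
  l ∧ q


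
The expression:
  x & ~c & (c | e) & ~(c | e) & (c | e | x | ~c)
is never true.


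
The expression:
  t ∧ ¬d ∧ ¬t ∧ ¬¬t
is never true.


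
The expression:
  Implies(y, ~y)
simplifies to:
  ~y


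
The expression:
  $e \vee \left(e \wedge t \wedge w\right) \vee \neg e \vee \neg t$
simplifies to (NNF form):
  $\text{True}$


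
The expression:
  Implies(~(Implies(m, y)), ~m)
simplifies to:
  y | ~m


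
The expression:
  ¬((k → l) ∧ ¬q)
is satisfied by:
  {k: True, q: True, l: False}
  {q: True, l: False, k: False}
  {k: True, q: True, l: True}
  {q: True, l: True, k: False}
  {k: True, l: False, q: False}


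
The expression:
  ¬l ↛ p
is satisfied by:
  {p: True, l: False}
  {l: False, p: False}
  {l: True, p: True}


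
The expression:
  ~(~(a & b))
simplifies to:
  a & b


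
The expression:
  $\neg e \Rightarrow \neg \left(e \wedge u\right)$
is always true.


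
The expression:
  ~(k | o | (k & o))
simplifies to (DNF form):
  ~k & ~o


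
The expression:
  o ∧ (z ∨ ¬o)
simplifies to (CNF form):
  o ∧ z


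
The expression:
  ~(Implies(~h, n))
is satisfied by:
  {n: False, h: False}


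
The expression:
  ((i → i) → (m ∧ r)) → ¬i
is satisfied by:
  {m: False, i: False, r: False}
  {r: True, m: False, i: False}
  {i: True, m: False, r: False}
  {r: True, i: True, m: False}
  {m: True, r: False, i: False}
  {r: True, m: True, i: False}
  {i: True, m: True, r: False}


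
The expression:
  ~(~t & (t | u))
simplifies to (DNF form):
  t | ~u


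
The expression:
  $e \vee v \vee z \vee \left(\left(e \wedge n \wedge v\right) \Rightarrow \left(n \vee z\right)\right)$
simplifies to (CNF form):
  $\text{True}$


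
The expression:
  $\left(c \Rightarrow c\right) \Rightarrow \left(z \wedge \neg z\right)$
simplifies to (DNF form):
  $\text{False}$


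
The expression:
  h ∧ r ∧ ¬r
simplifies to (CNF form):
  False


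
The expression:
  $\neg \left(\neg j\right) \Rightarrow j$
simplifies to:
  $\text{True}$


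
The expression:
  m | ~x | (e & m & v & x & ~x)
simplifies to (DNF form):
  m | ~x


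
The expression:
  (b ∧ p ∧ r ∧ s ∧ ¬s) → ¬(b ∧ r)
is always true.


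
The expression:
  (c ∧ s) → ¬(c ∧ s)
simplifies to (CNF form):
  ¬c ∨ ¬s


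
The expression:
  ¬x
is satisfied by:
  {x: False}


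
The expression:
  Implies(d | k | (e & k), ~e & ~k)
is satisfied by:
  {e: False, k: False, d: False}
  {d: True, e: False, k: False}
  {e: True, d: False, k: False}


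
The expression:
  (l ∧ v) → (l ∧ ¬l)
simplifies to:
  ¬l ∨ ¬v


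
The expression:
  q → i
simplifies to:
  i ∨ ¬q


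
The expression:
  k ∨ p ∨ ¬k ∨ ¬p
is always true.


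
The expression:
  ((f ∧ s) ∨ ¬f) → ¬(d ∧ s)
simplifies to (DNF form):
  ¬d ∨ ¬s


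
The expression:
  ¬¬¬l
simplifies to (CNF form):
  ¬l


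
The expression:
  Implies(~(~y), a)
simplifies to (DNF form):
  a | ~y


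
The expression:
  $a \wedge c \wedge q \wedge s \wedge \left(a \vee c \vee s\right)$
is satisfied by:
  {a: True, c: True, s: True, q: True}


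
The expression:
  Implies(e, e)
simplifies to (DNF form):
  True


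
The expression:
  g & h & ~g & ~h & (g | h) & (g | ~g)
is never true.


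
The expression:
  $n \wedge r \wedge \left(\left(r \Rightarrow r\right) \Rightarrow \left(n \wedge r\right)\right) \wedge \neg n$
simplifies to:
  $\text{False}$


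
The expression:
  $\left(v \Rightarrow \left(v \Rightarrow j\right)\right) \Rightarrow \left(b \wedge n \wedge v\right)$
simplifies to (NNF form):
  $v \wedge \left(b \vee \neg j\right) \wedge \left(n \vee \neg j\right)$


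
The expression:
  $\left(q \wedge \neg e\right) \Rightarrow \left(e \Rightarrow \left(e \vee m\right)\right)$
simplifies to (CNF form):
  $\text{True}$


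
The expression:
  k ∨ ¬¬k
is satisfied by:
  {k: True}


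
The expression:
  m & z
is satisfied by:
  {z: True, m: True}


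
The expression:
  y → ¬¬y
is always true.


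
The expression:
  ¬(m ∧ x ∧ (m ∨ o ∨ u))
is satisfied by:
  {m: False, x: False}
  {x: True, m: False}
  {m: True, x: False}


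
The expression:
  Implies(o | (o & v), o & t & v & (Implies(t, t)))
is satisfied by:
  {t: True, v: True, o: False}
  {t: True, v: False, o: False}
  {v: True, t: False, o: False}
  {t: False, v: False, o: False}
  {t: True, o: True, v: True}


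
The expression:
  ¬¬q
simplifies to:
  q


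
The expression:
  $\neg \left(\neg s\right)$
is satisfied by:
  {s: True}


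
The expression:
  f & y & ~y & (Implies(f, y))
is never true.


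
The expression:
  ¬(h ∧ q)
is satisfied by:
  {h: False, q: False}
  {q: True, h: False}
  {h: True, q: False}


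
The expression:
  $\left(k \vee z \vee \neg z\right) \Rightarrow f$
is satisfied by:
  {f: True}


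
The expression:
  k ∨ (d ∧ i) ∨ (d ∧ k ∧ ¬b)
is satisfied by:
  {i: True, k: True, d: True}
  {i: True, k: True, d: False}
  {k: True, d: True, i: False}
  {k: True, d: False, i: False}
  {i: True, d: True, k: False}


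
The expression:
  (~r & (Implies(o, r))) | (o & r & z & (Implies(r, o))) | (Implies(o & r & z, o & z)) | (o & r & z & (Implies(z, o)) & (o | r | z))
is always true.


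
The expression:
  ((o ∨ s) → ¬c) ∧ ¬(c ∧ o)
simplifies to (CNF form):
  (¬c ∨ ¬o) ∧ (¬c ∨ ¬s)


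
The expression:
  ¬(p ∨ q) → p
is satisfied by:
  {q: True, p: True}
  {q: True, p: False}
  {p: True, q: False}


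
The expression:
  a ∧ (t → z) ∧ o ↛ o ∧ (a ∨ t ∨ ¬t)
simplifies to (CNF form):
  False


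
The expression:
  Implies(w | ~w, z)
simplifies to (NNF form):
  z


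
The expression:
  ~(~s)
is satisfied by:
  {s: True}


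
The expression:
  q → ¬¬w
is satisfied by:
  {w: True, q: False}
  {q: False, w: False}
  {q: True, w: True}


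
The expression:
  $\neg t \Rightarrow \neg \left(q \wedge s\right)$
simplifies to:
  $t \vee \neg q \vee \neg s$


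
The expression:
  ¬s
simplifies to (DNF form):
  ¬s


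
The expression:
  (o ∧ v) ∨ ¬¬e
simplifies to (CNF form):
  (e ∨ o) ∧ (e ∨ v)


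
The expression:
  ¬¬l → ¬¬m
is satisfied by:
  {m: True, l: False}
  {l: False, m: False}
  {l: True, m: True}


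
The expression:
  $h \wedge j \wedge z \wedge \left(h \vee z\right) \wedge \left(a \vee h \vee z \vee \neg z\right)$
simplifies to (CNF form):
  $h \wedge j \wedge z$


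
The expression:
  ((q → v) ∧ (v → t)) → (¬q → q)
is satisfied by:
  {q: True, v: True, t: False}
  {q: True, t: False, v: False}
  {q: True, v: True, t: True}
  {q: True, t: True, v: False}
  {v: True, t: False, q: False}


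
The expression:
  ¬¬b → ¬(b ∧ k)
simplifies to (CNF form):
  ¬b ∨ ¬k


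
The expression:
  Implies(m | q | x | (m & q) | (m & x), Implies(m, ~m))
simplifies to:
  ~m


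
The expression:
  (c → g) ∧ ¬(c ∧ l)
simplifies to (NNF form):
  (g ∧ ¬l) ∨ ¬c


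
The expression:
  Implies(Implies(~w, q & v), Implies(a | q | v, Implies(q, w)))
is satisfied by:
  {w: True, v: False, q: False}
  {v: False, q: False, w: False}
  {w: True, q: True, v: False}
  {q: True, v: False, w: False}
  {w: True, v: True, q: False}
  {v: True, w: False, q: False}
  {w: True, q: True, v: True}


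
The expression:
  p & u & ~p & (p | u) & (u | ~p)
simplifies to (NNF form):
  False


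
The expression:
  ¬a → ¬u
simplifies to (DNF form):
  a ∨ ¬u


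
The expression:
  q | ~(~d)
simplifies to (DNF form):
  d | q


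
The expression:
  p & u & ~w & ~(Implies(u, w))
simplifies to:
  p & u & ~w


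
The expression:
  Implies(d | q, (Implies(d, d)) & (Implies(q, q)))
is always true.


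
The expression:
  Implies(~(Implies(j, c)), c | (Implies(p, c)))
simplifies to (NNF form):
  c | ~j | ~p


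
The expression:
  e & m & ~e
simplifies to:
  False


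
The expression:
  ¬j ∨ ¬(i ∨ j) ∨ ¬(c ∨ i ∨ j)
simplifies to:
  ¬j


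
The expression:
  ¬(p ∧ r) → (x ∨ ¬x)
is always true.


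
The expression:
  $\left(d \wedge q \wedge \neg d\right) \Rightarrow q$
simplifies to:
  $\text{True}$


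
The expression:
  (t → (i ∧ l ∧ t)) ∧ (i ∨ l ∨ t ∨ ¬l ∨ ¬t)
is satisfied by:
  {l: True, i: True, t: False}
  {l: True, i: False, t: False}
  {i: True, l: False, t: False}
  {l: False, i: False, t: False}
  {l: True, t: True, i: True}


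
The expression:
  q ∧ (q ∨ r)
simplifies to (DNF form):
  q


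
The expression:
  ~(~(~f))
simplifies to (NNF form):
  ~f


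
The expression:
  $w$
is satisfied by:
  {w: True}


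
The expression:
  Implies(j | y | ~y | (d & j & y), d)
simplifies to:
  d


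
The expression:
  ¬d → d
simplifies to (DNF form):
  d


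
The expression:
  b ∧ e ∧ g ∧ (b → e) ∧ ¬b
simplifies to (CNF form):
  False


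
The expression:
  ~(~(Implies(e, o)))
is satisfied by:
  {o: True, e: False}
  {e: False, o: False}
  {e: True, o: True}


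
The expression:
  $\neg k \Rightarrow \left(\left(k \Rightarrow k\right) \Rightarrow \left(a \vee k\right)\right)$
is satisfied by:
  {a: True, k: True}
  {a: True, k: False}
  {k: True, a: False}


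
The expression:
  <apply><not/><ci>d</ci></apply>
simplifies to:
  <apply><not/><ci>d</ci></apply>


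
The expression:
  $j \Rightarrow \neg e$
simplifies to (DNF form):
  $\neg e \vee \neg j$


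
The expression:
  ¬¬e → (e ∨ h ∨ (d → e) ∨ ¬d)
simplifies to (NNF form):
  True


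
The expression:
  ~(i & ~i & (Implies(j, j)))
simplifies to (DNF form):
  True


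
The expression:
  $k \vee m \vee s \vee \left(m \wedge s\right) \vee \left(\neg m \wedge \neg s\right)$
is always true.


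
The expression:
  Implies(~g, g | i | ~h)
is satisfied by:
  {i: True, g: True, h: False}
  {i: True, h: False, g: False}
  {g: True, h: False, i: False}
  {g: False, h: False, i: False}
  {i: True, g: True, h: True}
  {i: True, h: True, g: False}
  {g: True, h: True, i: False}


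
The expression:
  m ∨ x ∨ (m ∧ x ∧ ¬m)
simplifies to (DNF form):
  m ∨ x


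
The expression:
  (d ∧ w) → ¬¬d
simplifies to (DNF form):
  True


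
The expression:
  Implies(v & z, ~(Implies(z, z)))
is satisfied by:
  {v: False, z: False}
  {z: True, v: False}
  {v: True, z: False}


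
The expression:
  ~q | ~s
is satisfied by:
  {s: False, q: False}
  {q: True, s: False}
  {s: True, q: False}


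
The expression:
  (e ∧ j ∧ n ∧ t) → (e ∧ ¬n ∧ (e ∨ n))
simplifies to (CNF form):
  ¬e ∨ ¬j ∨ ¬n ∨ ¬t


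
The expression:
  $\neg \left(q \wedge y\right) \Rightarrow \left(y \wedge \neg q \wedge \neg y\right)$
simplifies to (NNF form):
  $q \wedge y$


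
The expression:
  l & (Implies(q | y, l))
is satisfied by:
  {l: True}


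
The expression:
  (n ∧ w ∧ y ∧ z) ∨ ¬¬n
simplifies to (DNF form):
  n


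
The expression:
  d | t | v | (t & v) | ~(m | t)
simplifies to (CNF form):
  d | t | v | ~m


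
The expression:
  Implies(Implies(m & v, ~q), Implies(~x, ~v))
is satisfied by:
  {x: True, m: True, q: True, v: False}
  {x: True, m: True, q: False, v: False}
  {x: True, q: True, v: False, m: False}
  {x: True, q: False, v: False, m: False}
  {m: True, q: True, v: False, x: False}
  {m: True, q: False, v: False, x: False}
  {q: True, m: False, v: False, x: False}
  {q: False, m: False, v: False, x: False}
  {x: True, m: True, v: True, q: True}
  {x: True, m: True, v: True, q: False}
  {x: True, v: True, q: True, m: False}
  {x: True, v: True, q: False, m: False}
  {m: True, v: True, q: True, x: False}


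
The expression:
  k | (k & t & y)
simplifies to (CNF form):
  k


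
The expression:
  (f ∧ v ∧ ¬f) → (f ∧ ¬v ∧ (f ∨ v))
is always true.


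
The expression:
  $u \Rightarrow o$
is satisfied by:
  {o: True, u: False}
  {u: False, o: False}
  {u: True, o: True}


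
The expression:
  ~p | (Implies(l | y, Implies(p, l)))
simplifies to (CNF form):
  l | ~p | ~y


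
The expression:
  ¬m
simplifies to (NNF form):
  ¬m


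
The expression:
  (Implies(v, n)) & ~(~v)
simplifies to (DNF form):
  n & v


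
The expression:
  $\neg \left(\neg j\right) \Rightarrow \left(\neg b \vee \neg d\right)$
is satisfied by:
  {d: False, b: False, j: False}
  {j: True, d: False, b: False}
  {b: True, d: False, j: False}
  {j: True, b: True, d: False}
  {d: True, j: False, b: False}
  {j: True, d: True, b: False}
  {b: True, d: True, j: False}


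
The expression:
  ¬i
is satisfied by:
  {i: False}


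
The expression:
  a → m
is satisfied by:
  {m: True, a: False}
  {a: False, m: False}
  {a: True, m: True}


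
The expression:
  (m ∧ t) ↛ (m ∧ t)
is never true.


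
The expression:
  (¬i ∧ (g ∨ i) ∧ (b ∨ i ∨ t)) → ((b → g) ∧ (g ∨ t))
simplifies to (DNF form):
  True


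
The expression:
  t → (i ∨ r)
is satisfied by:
  {i: True, r: True, t: False}
  {i: True, t: False, r: False}
  {r: True, t: False, i: False}
  {r: False, t: False, i: False}
  {i: True, r: True, t: True}
  {i: True, t: True, r: False}
  {r: True, t: True, i: False}


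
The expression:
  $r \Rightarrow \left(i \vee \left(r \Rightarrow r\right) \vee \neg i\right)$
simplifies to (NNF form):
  $\text{True}$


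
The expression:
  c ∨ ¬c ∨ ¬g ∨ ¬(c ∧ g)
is always true.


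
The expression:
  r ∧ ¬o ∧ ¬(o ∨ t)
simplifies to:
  r ∧ ¬o ∧ ¬t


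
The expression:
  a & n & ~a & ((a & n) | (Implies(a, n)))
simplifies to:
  False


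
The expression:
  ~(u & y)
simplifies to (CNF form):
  ~u | ~y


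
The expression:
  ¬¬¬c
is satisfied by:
  {c: False}


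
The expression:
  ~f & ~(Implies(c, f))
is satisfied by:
  {c: True, f: False}


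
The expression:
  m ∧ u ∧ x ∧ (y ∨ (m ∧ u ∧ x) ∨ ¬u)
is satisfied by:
  {m: True, u: True, x: True}


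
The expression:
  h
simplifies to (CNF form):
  h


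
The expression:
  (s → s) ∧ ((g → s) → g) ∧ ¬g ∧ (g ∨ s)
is never true.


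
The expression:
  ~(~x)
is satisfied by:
  {x: True}


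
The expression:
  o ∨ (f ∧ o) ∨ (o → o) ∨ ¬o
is always true.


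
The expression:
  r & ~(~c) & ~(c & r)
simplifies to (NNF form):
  False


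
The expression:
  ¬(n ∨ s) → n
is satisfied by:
  {n: True, s: True}
  {n: True, s: False}
  {s: True, n: False}


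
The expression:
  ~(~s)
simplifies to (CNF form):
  s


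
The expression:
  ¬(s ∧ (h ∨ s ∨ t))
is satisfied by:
  {s: False}


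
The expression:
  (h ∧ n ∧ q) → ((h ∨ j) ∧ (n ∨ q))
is always true.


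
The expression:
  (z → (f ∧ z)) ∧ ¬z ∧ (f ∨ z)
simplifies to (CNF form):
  f ∧ ¬z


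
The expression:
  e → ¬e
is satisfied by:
  {e: False}


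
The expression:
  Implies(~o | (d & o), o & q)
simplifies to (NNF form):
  o & (q | ~d)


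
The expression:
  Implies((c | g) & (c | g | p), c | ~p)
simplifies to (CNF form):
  c | ~g | ~p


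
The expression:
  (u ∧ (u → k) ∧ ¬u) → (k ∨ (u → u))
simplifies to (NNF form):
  True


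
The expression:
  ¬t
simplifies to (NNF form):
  ¬t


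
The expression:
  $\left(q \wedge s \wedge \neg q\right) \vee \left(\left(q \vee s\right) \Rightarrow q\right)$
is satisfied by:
  {q: True, s: False}
  {s: False, q: False}
  {s: True, q: True}


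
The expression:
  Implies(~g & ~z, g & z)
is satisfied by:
  {z: True, g: True}
  {z: True, g: False}
  {g: True, z: False}


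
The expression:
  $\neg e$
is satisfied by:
  {e: False}


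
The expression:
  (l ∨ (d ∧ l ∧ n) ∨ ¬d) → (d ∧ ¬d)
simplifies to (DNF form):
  d ∧ ¬l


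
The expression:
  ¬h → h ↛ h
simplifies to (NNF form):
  h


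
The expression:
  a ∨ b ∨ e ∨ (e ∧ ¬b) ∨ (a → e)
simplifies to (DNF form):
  True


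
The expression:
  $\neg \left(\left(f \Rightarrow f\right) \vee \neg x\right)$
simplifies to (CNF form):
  $\text{False}$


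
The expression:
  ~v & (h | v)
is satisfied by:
  {h: True, v: False}


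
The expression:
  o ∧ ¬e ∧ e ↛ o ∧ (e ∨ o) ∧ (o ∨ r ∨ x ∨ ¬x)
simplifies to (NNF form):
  False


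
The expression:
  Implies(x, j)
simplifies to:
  j | ~x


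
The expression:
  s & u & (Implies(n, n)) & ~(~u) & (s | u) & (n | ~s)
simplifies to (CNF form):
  n & s & u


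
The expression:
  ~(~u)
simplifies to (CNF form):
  u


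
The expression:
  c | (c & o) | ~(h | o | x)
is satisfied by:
  {c: True, x: False, h: False, o: False}
  {c: True, o: True, x: False, h: False}
  {c: True, h: True, x: False, o: False}
  {c: True, o: True, h: True, x: False}
  {c: True, x: True, h: False, o: False}
  {c: True, o: True, x: True, h: False}
  {c: True, h: True, x: True, o: False}
  {c: True, o: True, h: True, x: True}
  {o: False, x: False, h: False, c: False}


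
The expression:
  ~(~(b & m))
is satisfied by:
  {m: True, b: True}


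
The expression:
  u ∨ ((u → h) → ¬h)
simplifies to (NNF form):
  u ∨ ¬h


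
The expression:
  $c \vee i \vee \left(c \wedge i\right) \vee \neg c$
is always true.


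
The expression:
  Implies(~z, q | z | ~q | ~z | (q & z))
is always true.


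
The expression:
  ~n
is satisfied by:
  {n: False}


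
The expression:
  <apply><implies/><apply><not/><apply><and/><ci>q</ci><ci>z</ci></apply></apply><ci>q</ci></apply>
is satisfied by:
  {q: True}


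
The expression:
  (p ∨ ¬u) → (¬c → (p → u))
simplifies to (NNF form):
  c ∨ u ∨ ¬p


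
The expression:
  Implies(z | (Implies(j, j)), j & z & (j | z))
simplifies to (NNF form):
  j & z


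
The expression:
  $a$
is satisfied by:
  {a: True}


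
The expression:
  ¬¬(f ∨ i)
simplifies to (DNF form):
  f ∨ i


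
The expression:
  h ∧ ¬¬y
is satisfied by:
  {h: True, y: True}


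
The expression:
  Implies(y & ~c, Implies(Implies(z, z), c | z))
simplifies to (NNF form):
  c | z | ~y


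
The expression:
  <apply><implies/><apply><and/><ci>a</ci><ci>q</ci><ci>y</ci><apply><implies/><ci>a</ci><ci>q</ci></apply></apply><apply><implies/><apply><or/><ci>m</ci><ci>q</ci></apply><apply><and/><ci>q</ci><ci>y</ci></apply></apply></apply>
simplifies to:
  <true/>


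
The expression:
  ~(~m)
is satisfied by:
  {m: True}


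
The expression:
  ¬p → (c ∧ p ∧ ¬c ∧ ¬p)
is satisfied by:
  {p: True}


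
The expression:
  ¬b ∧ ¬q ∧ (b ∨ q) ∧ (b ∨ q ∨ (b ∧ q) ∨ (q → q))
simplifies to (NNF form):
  False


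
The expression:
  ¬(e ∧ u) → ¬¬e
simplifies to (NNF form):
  e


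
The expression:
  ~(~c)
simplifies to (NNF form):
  c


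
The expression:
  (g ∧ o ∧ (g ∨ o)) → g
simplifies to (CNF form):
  True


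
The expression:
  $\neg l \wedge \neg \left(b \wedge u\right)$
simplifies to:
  $\neg l \wedge \left(\neg b \vee \neg u\right)$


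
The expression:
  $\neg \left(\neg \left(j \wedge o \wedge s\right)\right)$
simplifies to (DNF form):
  $j \wedge o \wedge s$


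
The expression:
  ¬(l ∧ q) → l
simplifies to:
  l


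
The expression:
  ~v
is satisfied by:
  {v: False}


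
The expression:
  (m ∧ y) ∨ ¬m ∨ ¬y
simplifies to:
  True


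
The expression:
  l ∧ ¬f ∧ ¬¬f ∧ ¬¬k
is never true.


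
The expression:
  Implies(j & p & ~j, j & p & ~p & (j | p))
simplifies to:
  True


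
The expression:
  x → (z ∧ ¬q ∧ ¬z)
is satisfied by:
  {x: False}


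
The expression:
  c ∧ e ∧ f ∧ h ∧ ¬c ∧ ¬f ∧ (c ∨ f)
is never true.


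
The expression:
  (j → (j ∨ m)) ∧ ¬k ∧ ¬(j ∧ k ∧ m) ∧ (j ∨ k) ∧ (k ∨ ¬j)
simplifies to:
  False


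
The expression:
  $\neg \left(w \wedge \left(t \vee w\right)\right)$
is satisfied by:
  {w: False}


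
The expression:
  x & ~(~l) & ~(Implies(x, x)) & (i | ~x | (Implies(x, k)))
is never true.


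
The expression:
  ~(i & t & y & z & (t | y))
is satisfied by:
  {t: False, z: False, y: False, i: False}
  {i: True, t: False, z: False, y: False}
  {y: True, t: False, z: False, i: False}
  {i: True, y: True, t: False, z: False}
  {z: True, i: False, t: False, y: False}
  {i: True, z: True, t: False, y: False}
  {y: True, z: True, i: False, t: False}
  {i: True, y: True, z: True, t: False}
  {t: True, y: False, z: False, i: False}
  {i: True, t: True, y: False, z: False}
  {y: True, t: True, i: False, z: False}
  {i: True, y: True, t: True, z: False}
  {z: True, t: True, y: False, i: False}
  {i: True, z: True, t: True, y: False}
  {y: True, z: True, t: True, i: False}


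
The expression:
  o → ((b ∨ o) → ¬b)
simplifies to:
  ¬b ∨ ¬o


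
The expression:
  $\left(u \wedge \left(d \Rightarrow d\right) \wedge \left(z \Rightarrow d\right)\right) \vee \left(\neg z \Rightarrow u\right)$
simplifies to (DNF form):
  $u \vee z$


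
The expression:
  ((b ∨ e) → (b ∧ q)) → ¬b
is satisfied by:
  {q: False, b: False}
  {b: True, q: False}
  {q: True, b: False}


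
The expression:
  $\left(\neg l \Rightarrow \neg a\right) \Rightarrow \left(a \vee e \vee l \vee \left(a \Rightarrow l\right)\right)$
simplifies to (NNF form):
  $\text{True}$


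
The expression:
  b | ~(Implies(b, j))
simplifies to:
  b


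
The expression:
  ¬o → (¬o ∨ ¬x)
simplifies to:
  True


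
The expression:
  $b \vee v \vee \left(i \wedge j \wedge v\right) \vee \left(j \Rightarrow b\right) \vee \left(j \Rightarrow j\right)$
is always true.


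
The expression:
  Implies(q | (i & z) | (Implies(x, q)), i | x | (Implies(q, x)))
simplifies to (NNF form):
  i | x | ~q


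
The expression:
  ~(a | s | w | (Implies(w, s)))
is never true.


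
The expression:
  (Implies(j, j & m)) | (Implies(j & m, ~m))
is always true.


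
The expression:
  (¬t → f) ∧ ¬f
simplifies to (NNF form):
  t ∧ ¬f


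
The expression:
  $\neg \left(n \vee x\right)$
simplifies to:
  $\neg n \wedge \neg x$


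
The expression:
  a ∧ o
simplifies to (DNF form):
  a ∧ o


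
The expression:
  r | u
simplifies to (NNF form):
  r | u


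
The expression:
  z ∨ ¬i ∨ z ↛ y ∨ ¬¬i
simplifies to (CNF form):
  True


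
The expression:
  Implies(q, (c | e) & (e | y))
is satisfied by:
  {y: True, e: True, c: True, q: False}
  {y: True, e: True, c: False, q: False}
  {e: True, c: True, y: False, q: False}
  {e: True, y: False, c: False, q: False}
  {y: True, c: True, e: False, q: False}
  {y: True, c: False, e: False, q: False}
  {c: True, y: False, e: False, q: False}
  {y: False, c: False, e: False, q: False}
  {y: True, q: True, e: True, c: True}
  {y: True, q: True, e: True, c: False}
  {q: True, e: True, c: True, y: False}
  {q: True, e: True, c: False, y: False}
  {q: True, y: True, c: True, e: False}


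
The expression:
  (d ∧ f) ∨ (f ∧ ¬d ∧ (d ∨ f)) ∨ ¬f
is always true.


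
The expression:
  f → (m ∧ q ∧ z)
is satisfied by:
  {m: True, q: True, z: True, f: False}
  {m: True, q: True, z: False, f: False}
  {m: True, z: True, q: False, f: False}
  {m: True, z: False, q: False, f: False}
  {q: True, z: True, m: False, f: False}
  {q: True, z: False, m: False, f: False}
  {z: True, m: False, q: False, f: False}
  {z: False, m: False, q: False, f: False}
  {f: True, m: True, q: True, z: True}


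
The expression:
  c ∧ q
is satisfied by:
  {c: True, q: True}


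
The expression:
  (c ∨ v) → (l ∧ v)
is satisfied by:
  {l: True, c: False, v: False}
  {c: False, v: False, l: False}
  {l: True, v: True, c: False}
  {l: True, v: True, c: True}


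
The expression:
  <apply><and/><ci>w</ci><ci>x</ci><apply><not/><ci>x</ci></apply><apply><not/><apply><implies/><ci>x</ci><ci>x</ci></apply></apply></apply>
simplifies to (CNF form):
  <false/>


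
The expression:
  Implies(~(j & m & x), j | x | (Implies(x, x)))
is always true.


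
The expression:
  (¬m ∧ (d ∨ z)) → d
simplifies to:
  d ∨ m ∨ ¬z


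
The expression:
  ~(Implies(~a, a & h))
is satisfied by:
  {a: False}


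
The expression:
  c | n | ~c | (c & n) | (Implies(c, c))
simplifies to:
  True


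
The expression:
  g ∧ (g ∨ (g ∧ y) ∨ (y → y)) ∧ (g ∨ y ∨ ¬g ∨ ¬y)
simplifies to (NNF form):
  g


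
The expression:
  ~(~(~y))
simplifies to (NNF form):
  ~y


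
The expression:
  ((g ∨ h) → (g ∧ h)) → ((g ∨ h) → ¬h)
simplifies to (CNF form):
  ¬g ∨ ¬h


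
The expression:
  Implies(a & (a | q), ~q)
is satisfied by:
  {q: False, a: False}
  {a: True, q: False}
  {q: True, a: False}


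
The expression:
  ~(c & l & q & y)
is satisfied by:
  {l: False, c: False, q: False, y: False}
  {y: True, l: False, c: False, q: False}
  {q: True, l: False, c: False, y: False}
  {y: True, q: True, l: False, c: False}
  {c: True, y: False, l: False, q: False}
  {y: True, c: True, l: False, q: False}
  {q: True, c: True, y: False, l: False}
  {y: True, q: True, c: True, l: False}
  {l: True, q: False, c: False, y: False}
  {y: True, l: True, q: False, c: False}
  {q: True, l: True, y: False, c: False}
  {y: True, q: True, l: True, c: False}
  {c: True, l: True, q: False, y: False}
  {y: True, c: True, l: True, q: False}
  {q: True, c: True, l: True, y: False}


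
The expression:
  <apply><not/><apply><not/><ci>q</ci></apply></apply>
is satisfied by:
  {q: True}


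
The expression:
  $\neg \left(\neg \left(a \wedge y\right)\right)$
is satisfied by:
  {a: True, y: True}


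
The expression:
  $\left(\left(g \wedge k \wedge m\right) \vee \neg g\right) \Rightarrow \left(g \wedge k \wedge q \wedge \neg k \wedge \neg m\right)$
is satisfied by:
  {g: True, k: False, m: False}
  {m: True, g: True, k: False}
  {k: True, g: True, m: False}


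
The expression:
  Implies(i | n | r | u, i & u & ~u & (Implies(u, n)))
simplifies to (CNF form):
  ~i & ~n & ~r & ~u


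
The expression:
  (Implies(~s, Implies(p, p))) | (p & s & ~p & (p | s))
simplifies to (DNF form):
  True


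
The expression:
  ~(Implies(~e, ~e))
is never true.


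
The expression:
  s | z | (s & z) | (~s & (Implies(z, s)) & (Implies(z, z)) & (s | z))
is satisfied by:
  {z: True, s: True}
  {z: True, s: False}
  {s: True, z: False}


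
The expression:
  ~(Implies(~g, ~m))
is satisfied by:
  {m: True, g: False}


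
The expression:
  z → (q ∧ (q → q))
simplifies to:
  q ∨ ¬z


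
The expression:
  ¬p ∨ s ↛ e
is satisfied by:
  {s: True, p: False, e: False}
  {s: False, p: False, e: False}
  {e: True, s: True, p: False}
  {e: True, s: False, p: False}
  {p: True, s: True, e: False}


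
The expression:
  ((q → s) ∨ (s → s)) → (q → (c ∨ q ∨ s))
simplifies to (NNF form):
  True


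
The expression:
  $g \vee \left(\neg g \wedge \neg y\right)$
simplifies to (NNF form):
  $g \vee \neg y$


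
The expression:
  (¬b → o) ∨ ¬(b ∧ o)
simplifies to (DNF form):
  True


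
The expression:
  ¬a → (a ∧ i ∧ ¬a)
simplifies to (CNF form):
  a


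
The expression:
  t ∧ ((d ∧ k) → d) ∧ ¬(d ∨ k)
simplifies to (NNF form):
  t ∧ ¬d ∧ ¬k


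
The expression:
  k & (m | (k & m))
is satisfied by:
  {m: True, k: True}


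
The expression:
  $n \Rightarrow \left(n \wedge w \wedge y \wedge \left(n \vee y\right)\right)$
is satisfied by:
  {y: True, w: True, n: False}
  {y: True, w: False, n: False}
  {w: True, y: False, n: False}
  {y: False, w: False, n: False}
  {y: True, n: True, w: True}


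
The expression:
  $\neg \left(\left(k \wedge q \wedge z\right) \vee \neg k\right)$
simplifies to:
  $k \wedge \left(\neg q \vee \neg z\right)$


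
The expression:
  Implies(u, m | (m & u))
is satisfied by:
  {m: True, u: False}
  {u: False, m: False}
  {u: True, m: True}


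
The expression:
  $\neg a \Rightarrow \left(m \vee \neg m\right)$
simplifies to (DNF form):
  $\text{True}$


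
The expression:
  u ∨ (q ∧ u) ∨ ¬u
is always true.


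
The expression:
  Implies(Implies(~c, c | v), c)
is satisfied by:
  {c: True, v: False}
  {v: False, c: False}
  {v: True, c: True}


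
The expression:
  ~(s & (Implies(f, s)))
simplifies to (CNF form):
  ~s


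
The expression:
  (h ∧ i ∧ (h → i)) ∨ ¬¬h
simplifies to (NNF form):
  h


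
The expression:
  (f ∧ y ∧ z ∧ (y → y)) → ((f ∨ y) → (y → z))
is always true.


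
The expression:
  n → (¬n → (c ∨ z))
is always true.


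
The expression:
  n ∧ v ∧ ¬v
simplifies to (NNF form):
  False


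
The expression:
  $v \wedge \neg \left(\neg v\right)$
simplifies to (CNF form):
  $v$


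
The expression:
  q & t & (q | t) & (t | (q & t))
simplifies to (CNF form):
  q & t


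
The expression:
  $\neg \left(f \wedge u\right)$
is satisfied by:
  {u: False, f: False}
  {f: True, u: False}
  {u: True, f: False}


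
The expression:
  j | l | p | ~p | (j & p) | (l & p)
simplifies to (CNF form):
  True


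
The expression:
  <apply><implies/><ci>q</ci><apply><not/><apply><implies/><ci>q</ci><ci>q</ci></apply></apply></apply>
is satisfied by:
  {q: False}


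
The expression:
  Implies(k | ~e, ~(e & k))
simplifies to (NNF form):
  ~e | ~k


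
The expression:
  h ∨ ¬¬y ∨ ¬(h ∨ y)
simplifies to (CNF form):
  True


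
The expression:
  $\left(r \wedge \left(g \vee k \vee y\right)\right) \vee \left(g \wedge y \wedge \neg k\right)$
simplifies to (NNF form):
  $\left(g \wedge r\right) \vee \left(k \wedge r\right) \vee \left(r \wedge y\right) \vee \left(g \wedge y \wedge \neg k\right)$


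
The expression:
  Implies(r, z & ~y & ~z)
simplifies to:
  ~r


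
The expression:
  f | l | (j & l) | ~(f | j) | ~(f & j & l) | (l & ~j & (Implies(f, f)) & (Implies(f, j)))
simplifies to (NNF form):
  True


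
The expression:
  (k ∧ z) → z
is always true.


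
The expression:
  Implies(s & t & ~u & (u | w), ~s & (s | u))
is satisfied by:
  {u: True, s: False, t: False, w: False}
  {w: False, s: False, u: False, t: False}
  {w: True, u: True, s: False, t: False}
  {w: True, s: False, u: False, t: False}
  {t: True, u: True, w: False, s: False}
  {t: True, w: False, s: False, u: False}
  {t: True, w: True, u: True, s: False}
  {t: True, w: True, s: False, u: False}
  {u: True, s: True, t: False, w: False}
  {s: True, t: False, u: False, w: False}
  {w: True, s: True, u: True, t: False}
  {w: True, s: True, t: False, u: False}
  {u: True, s: True, t: True, w: False}
  {s: True, t: True, w: False, u: False}
  {w: True, s: True, t: True, u: True}
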